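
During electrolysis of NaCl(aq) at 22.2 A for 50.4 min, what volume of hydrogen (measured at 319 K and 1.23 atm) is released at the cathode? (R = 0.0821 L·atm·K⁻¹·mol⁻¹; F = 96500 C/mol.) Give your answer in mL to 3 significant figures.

Q = 22.2 A × 3024 s = 67130 C
n(e⁻) = Q/F = 67130/96500 = 0.6956 mol
2H⁺ + 2e⁻ → H₂, so n(H₂) = 0.6956 / 2 = 0.3478 mol
V = nRT/P = 0.3478 × 0.0821 × 319 / 1.23 = 7.406 L
= 7410 mL

7410 mL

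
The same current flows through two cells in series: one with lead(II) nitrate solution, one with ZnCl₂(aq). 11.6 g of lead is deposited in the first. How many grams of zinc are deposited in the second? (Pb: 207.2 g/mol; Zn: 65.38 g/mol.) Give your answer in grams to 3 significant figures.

n(Pb) = 11.6 / 207.2 = 0.05598 mol
Pb²⁺ + 2e⁻ → Pb, so n(e⁻) = 2 × 0.05598 = 0.1120 mol
The cells are in series, so the same charge (and hence the same n(e⁻) = 0.1120 mol) passes through both.
Zn²⁺ + 2e⁻ → Zn, so n(Zn) = 0.1120 / 2 = 0.05600 mol
m(Zn) = 0.05600 × 65.38 = 3.66 g

3.66 g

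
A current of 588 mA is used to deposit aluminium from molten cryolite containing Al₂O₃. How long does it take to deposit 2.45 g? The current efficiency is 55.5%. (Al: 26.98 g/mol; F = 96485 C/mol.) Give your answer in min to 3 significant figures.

n(Al) = 2.45 / 26.98 = 0.09081 mol
Al³⁺ + 3e⁻ → Al, so n(e⁻) = 3 × 0.09081 = 0.2724 mol
Q = 0.2724 × 96485 / 0.555 = 47360 C
t = Q / I = 47360 / 0.588 = 80540 s = 1340 min

1340 min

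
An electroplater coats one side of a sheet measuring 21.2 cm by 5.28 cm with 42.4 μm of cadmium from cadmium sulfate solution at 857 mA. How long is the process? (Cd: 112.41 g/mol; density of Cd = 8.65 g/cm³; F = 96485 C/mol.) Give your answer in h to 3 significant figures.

2.28 h

Plated area = 21.2 × 5.28 = 111.9 cm²
Volume = 111.9 × 42.4×10⁻⁴ cm = 0.4745 cm³
m(Cd) = 0.4745 × 8.65 = 4.104 g
n(Cd) = 4.104 / 112.41 = 0.03651 mol; n(e⁻) = 2 × 0.03651 = 0.07302 mol
Q = 0.07302 × 96485 = 7045 C
t = 7045 / 0.857 = 8221 s = 2.28 h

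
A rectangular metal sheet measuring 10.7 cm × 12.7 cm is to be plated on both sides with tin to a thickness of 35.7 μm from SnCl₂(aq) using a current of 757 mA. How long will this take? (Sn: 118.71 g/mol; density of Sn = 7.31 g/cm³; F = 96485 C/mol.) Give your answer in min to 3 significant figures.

Plated area = 2 × 10.7 × 12.7 = 271.8 cm²
Volume = 271.8 × 35.7×10⁻⁴ cm = 0.9703 cm³
m(Sn) = 0.9703 × 7.31 = 7.093 g
n(Sn) = 7.093 / 118.71 = 0.05975 mol; n(e⁻) = 2 × 0.05975 = 0.1195 mol
Q = 0.1195 × 96485 = 11530 C
t = 11530 / 0.757 = 15230 s = 254 min

254 min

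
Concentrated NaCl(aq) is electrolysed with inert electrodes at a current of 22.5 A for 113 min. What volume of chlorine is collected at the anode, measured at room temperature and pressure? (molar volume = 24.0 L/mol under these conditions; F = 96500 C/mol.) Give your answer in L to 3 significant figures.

Q = 22.5 A × 6780 s = 1.526×10^5 C
n(e⁻) = Q/F = 1.526×10^5/96500 = 1.581 mol
2Cl⁻ → Cl₂ + 2e⁻, so n(Cl₂) = 1.581 / 2 = 0.7905 mol
V = 0.7905 × 24.0 = 18.97 L

19.0 L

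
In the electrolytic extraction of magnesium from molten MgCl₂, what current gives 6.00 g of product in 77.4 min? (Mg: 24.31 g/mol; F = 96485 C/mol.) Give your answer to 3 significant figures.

10.3 A

n(Mg) = 6.00 / 24.31 = 0.2468 mol
Mg²⁺ + 2e⁻ → Mg, so n(e⁻) = 2 × 0.2468 = 0.4936 mol
Q = 0.4936 × 96485 = 47620 C
I = Q / t = 47620 / 4644 s = 10.3 A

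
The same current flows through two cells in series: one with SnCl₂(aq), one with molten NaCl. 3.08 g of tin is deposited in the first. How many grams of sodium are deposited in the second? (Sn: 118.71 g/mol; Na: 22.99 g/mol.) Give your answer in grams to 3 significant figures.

n(Sn) = 3.08 / 118.71 = 0.02595 mol
Sn²⁺ + 2e⁻ → Sn, so n(e⁻) = 2 × 0.02595 = 0.05190 mol
Same current for the same time ⇒ same n(e⁻) = 0.05190 mol in both cells.
Na⁺ + e⁻ → Na, so n(Na) = 0.05190 mol
m(Na) = 0.05190 × 22.99 = 1.19 g

1.19 g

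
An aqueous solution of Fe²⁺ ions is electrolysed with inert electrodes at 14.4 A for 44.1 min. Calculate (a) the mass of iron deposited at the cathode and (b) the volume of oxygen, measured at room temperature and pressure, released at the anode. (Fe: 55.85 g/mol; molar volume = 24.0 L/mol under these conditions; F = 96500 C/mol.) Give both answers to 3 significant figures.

Q = 14.4 × 2646 = 38100 C; n(e⁻) = 38100 / 96500 = 0.3948 mol
Cathode: Fe²⁺ + 2e⁻ → Fe → n(Fe) = 0.3948/2 = 0.1974 mol → 11.0 g
Anode: 2H₂O → O₂ + 4H⁺ + 4e⁻ → n(O₂) = 0.3948/4 = 0.09870 mol → 2.37 L

11.0 g Fe; 2.37 L O₂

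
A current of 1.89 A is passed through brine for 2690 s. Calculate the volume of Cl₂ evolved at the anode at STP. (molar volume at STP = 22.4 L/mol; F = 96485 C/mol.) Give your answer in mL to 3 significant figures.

590 mL

Q = 1.89 A × 2690 s = 5084 C
Moles of electrons = 5084 / 96485 = 0.05269 mol
2Cl⁻ → Cl₂ + 2e⁻, so n(Cl₂) = 0.05269 / 2 = 0.02635 mol
V = 0.02635 × 22.4 = 0.5902 L
= 590 mL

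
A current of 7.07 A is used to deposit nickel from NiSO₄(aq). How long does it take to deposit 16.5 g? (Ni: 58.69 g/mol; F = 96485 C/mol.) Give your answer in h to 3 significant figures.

n(Ni) = 16.5 / 58.69 = 0.2811 mol
Ni²⁺ + 2e⁻ → Ni, so n(e⁻) = 2 × 0.2811 = 0.5622 mol
Q = 0.5622 × 96485 = 54240 C
t = Q / I = 54240 / 7.07 = 7672 s = 2.13 h

2.13 h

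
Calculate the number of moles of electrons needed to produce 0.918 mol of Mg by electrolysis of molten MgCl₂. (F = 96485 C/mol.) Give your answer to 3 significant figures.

Mg²⁺ + 2e⁻ → Mg, so n(e⁻) = 2 × 0.918 = 1.836 mol

1.84 mol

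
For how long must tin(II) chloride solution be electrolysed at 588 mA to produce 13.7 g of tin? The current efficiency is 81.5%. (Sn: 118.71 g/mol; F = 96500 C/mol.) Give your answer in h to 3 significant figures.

n(Sn) = 13.7 / 118.71 = 0.1154 mol
Sn²⁺ + 2e⁻ → Sn, so n(e⁻) = 2 × 0.1154 = 0.2308 mol
Q = 0.2308 × 96500 / 0.815 = 27330 C
t = Q / I = 27330 / 0.588 = 46480 s = 12.9 h

12.9 h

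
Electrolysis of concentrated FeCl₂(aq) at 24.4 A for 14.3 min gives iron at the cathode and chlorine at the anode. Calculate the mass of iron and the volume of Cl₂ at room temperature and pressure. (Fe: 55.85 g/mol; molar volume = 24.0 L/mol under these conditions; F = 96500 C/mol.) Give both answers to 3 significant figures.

Q = 24.4 × 858 = 20940 C; n(e⁻) = 20940 / 96500 = 0.2170 mol
Cathode: Fe²⁺ + 2e⁻ → Fe → n(Fe) = 0.2170/2 = 0.1085 mol → 6.06 g
Anode: 2Cl⁻ → Cl₂ + 2e⁻ → n(Cl₂) = 0.2170/2 = 0.1085 mol → 2.60 L

6.06 g Fe; 2.60 L Cl₂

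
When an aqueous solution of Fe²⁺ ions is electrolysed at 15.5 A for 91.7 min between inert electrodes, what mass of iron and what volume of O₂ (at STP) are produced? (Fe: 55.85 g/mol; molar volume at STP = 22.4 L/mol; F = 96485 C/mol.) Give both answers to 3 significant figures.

24.7 g Fe; 4.95 L O₂

Q = 15.5 × 5502 = 85280 C; n(e⁻) = 85280 / 96485 = 0.8839 mol
Cathode: Fe²⁺ + 2e⁻ → Fe → n(Fe) = 0.8839/2 = 0.4420 mol → 24.7 g
Anode: 2H₂O → O₂ + 4H⁺ + 4e⁻ → n(O₂) = 0.8839/4 = 0.2210 mol → 4.95 L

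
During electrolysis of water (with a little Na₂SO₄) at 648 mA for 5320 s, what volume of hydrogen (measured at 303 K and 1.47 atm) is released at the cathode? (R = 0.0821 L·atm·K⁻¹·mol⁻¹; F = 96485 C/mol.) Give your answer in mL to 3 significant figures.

Q = 0.648 A × 5320 s = 3447 C
n(e⁻) = Q/F = 3447/96485 = 0.03573 mol
2H⁺ + 2e⁻ → H₂, so n(H₂) = 0.03573 / 2 = 0.01787 mol
V = nRT/P = 0.01787 × 0.0821 × 303 / 1.47 = 0.3024 L
= 302 mL

302 mL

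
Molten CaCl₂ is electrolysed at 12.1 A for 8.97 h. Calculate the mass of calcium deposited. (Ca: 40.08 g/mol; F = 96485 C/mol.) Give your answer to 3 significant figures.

81.2 g

Q = It = 12.1 × 32292 = 3.907×10^5 C
n(e⁻) = 3.907×10^5 / 96485 = 4.049 mol
Ca²⁺ + 2e⁻ → Ca, so n(Ca) = 4.049 / 2 = 2.025 mol
m = 2.025 × 40.08 = 81.2 g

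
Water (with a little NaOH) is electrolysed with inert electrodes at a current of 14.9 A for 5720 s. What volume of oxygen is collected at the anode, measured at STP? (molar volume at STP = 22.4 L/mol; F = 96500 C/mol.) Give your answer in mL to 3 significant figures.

Q = 14.9 A × 5720 s = 85230 C
n(e⁻) = Q/F = 85230/96500 = 0.8832 mol
2H₂O → O₂ + 4H⁺ + 4e⁻, so n(O₂) = 0.8832 / 4 = 0.2208 mol
V = 0.2208 × 22.4 = 4.946 L
= 4950 mL

4950 mL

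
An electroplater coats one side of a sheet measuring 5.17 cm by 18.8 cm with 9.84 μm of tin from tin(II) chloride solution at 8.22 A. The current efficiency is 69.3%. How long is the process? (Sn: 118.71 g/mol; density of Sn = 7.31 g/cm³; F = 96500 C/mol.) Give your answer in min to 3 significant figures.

3.33 min

Plated area = 5.17 × 18.8 = 97.20 cm²
Volume = 97.20 × 9.84×10⁻⁴ cm = 0.09564 cm³
m(Sn) = 0.09564 × 7.31 = 0.6991 g
n(Sn) = 0.6991 / 118.71 = 0.005889 mol; n(e⁻) = 2 × 0.005889 = 0.01178 mol
Q = 0.01178 × 96500 / 0.693 = 1640 C
t = 1640 / 8.22 = 199.5 s = 3.33 min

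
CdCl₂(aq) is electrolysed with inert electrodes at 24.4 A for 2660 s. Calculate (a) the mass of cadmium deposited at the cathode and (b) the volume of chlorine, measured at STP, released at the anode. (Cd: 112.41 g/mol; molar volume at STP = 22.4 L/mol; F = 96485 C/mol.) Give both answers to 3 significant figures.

37.8 g Cd; 7.53 L Cl₂

Q = 24.4 × 2660 = 64900 C; n(e⁻) = 64900 / 96485 = 0.6726 mol
Cathode: Cd²⁺ + 2e⁻ → Cd → n(Cd) = 0.6726/2 = 0.3363 mol → 37.8 g
Anode: 2Cl⁻ → Cl₂ + 2e⁻ → n(Cl₂) = 0.6726/2 = 0.3363 mol → 7.53 L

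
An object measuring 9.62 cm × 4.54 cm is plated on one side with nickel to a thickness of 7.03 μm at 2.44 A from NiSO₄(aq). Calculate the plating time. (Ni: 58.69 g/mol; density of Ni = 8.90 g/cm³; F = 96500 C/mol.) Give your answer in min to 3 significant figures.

Plated area = 9.62 × 4.54 = 43.67 cm²
Volume = 43.67 × 7.03×10⁻⁴ cm = 0.03070 cm³
m(Ni) = 0.03070 × 8.90 = 0.2732 g
n(Ni) = 0.2732 / 58.69 = 0.004655 mol; n(e⁻) = 2 × 0.004655 = 0.009310 mol
Q = 0.009310 × 96500 = 898.4 C
t = 898.4 / 2.44 = 368.2 s = 6.14 min

6.14 min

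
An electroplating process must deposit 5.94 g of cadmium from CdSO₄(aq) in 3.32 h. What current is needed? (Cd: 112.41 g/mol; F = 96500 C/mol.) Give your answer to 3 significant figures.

n(Cd) = 5.94 / 112.41 = 0.05284 mol
Cd²⁺ + 2e⁻ → Cd, so n(e⁻) = 2 × 0.05284 = 0.1057 mol
Q = 0.1057 × 96500 = 10200 C
I = Q / t = 10200 / 11952 s = 0.853 A

0.853 A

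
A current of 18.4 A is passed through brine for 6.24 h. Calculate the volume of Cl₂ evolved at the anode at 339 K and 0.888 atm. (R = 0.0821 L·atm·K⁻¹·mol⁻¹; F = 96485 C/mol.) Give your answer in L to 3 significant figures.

Q = 18.4 A × 22464 s = 4.133×10^5 C
n(e⁻) = Q/F = 4.133×10^5/96485 = 4.284 mol
2Cl⁻ → Cl₂ + 2e⁻, so n(Cl₂) = 4.284 / 2 = 2.142 mol
V = nRT/P = 2.142 × 0.0821 × 339 / 0.888 = 67.14 L

67.1 L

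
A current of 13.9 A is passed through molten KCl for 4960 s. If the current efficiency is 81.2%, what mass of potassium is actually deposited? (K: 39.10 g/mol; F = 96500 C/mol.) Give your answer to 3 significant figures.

22.7 g

Q = 13.9 × 4960 = 68940 C
n(e⁻) = 68940 / 96500 = 0.7144 mol
K⁺ + e⁻ → K, so theoretical m(K) = 0.7144 × 39.10 = 27.93 g
Actual mass = 81.2% × 27.93 = 22.7 g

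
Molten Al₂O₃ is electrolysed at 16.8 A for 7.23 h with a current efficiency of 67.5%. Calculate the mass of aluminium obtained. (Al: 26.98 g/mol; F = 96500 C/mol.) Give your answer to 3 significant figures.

Q = 16.8 × 26028 = 4.373×10^5 C
n(e⁻) = 4.373×10^5 / 96500 = 4.532 mol
Al³⁺ + 3e⁻ → Al, so theoretical m(Al) = 1.511 × 26.98 = 40.77 g
Actual mass = 67.5% × 40.77 = 27.5 g

27.5 g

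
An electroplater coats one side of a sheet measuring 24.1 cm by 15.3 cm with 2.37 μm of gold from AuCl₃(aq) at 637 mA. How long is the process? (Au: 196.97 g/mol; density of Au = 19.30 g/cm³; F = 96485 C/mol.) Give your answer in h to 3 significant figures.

Plated area = 24.1 × 15.3 = 368.7 cm²
Volume = 368.7 × 2.37×10⁻⁴ cm = 0.08738 cm³
m(Au) = 0.08738 × 19.30 = 1.686 g
n(Au) = 1.686 / 196.97 = 0.008560 mol; n(e⁻) = 3 × 0.008560 = 0.02568 mol
Q = 0.02568 × 96485 = 2478 C
t = 2478 / 0.637 = 3890 s = 1.08 h

1.08 h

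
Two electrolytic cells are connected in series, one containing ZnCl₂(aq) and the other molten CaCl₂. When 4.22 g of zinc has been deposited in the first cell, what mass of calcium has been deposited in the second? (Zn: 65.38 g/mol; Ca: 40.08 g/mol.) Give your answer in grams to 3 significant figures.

2.59 g

n(Zn) = 4.22 / 65.38 = 0.06455 mol
Zn²⁺ + 2e⁻ → Zn, so n(e⁻) = 2 × 0.06455 = 0.1291 mol
Same current for the same time ⇒ same n(e⁻) = 0.1291 mol in both cells.
Ca²⁺ + 2e⁻ → Ca, so n(Ca) = 0.1291 / 2 = 0.06455 mol
m(Ca) = 0.06455 × 40.08 = 2.59 g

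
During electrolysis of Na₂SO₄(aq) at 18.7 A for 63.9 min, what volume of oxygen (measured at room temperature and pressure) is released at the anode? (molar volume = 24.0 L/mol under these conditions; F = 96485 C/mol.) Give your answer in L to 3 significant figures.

Q = It = 18.7 × 3834 = 71700 C
n(e⁻) = 71700 / 96485 = 0.7431 mol
2H₂O → O₂ + 4H⁺ + 4e⁻, so n(O₂) = 0.7431 / 4 = 0.1858 mol
V = 0.1858 × 24.0 = 4.459 L

4.46 L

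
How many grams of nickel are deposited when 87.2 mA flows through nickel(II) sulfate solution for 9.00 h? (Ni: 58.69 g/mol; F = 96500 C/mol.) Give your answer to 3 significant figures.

0.859 g

Q = 0.0872 A × 32400 s = 2825 C
n(e⁻) = Q/F = 2825/96500 = 0.02927 mol
Ni²⁺ + 2e⁻ → Ni, so n(Ni) = 0.02927 / 2 = 0.01464 mol
m = 0.01464 × 58.69 = 0.859 g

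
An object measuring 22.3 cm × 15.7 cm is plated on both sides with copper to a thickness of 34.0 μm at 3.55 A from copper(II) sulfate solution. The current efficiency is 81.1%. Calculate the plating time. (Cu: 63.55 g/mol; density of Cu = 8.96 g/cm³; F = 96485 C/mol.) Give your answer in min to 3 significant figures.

Plated area = 2 × 22.3 × 15.7 = 700.2 cm²
Volume = 700.2 × 34.0×10⁻⁴ cm = 2.381 cm³
m(Cu) = 2.381 × 8.96 = 21.33 g
n(Cu) = 21.33 / 63.55 = 0.3356 mol; n(e⁻) = 2 × 0.3356 = 0.6712 mol
Q = 0.6712 × 96485 / 0.811 = 79850 C
t = 79850 / 3.55 = 22490 s = 375 min

375 min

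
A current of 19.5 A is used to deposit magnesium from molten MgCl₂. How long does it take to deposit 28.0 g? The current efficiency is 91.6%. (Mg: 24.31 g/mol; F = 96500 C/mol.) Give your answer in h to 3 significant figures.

n(Mg) = 28.0 / 24.31 = 1.152 mol
Mg²⁺ + 2e⁻ → Mg, so n(e⁻) = 2 × 1.152 = 2.304 mol
Q = 2.304 × 96500 / 0.916 = 2.427×10^5 C
t = Q / I = 2.427×10^5 / 19.5 = 12450 s = 3.46 h

3.46 h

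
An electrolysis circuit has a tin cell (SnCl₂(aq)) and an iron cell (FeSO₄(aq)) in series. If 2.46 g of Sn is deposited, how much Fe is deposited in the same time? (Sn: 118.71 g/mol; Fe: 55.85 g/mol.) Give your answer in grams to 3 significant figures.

n(Sn) = 2.46 / 118.71 = 0.02072 mol
Sn²⁺ + 2e⁻ → Sn, so n(e⁻) = 2 × 0.02072 = 0.04144 mol
Same current for the same time ⇒ same n(e⁻) = 0.04144 mol in both cells.
Fe²⁺ + 2e⁻ → Fe, so n(Fe) = 0.04144 / 2 = 0.02072 mol
m(Fe) = 0.02072 × 55.85 = 1.16 g

1.16 g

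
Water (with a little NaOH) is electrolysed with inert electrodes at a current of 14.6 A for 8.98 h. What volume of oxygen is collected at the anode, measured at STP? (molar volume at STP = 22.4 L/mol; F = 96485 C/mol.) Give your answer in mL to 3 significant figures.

27400 mL

Charge passed = 14.6 × 32328 = 4.720×10^5 C
Moles of electrons = 4.720×10^5 / 96485 = 4.892 mol
2H₂O → O₂ + 4H⁺ + 4e⁻, so n(O₂) = 4.892 / 4 = 1.223 mol
V = 1.223 × 22.4 = 27.40 L
= 27400 mL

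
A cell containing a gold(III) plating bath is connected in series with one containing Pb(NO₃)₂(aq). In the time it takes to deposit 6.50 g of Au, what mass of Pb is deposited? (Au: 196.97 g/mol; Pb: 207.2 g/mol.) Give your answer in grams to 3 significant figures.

n(Au) = 6.50 / 196.97 = 0.03300 mol
Au³⁺ + 3e⁻ → Au, so n(e⁻) = 3 × 0.03300 = 0.09900 mol
In series, the same 0.09900 mol of electrons flows through the second cell.
Pb²⁺ + 2e⁻ → Pb, so n(Pb) = 0.09900 / 2 = 0.04950 mol
m(Pb) = 0.04950 × 207.2 = 10.3 g

10.3 g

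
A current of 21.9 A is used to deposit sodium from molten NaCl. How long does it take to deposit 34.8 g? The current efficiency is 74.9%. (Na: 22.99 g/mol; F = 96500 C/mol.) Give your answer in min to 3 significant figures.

n(Na) = 34.8 / 22.99 = 1.514 mol
Na⁺ + e⁻ → Na, so n(e⁻) = 1.514 mol
Q = 1.514 × 96500 / 0.749 = 1.951×10^5 C
t = Q / I = 1.951×10^5 / 21.9 = 8909 s = 148 min

148 min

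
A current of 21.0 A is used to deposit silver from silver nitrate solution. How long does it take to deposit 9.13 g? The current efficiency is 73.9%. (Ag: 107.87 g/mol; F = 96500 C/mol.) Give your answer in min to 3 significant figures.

n(Ag) = 9.13 / 107.87 = 0.08464 mol
Ag⁺ + e⁻ → Ag, so n(e⁻) = 0.08464 mol
Q = 0.08464 × 96500 / 0.739 = 11050 C
t = Q / I = 11050 / 21.0 = 526.2 s = 8.77 min

8.77 min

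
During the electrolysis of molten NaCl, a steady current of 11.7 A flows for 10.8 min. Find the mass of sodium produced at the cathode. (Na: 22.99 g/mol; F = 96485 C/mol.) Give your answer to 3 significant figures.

Charge passed = 11.7 × 648 = 7582 C
Moles of electrons = 7582 / 96485 = 0.07858 mol
Na⁺ + e⁻ → Na, so n(Na) = 0.07858 mol
m = 0.07858 × 22.99 = 1.81 g

1.81 g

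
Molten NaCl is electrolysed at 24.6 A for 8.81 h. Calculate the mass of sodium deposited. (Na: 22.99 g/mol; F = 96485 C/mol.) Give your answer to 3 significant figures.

186 g

Charge passed = 24.6 × 31716 = 7.802×10^5 C
Moles of electrons = 7.802×10^5 / 96485 = 8.086 mol
Na⁺ + e⁻ → Na, so n(Na) = 8.086 mol
m = 8.086 × 22.99 = 186 g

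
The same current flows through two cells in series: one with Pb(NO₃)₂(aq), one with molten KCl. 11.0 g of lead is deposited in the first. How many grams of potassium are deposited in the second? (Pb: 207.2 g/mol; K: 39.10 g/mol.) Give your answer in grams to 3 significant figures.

n(Pb) = 11.0 / 207.2 = 0.05309 mol
Pb²⁺ + 2e⁻ → Pb, so n(e⁻) = 2 × 0.05309 = 0.1062 mol
Since the cells are in series, n(e⁻) in the K cell is also 0.1062 mol.
K⁺ + e⁻ → K, so n(K) = 0.1062 mol
m(K) = 0.1062 × 39.10 = 4.15 g

4.15 g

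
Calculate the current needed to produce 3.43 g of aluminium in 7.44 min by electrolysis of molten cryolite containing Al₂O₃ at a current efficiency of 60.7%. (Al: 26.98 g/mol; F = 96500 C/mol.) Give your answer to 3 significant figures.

n(Al) = 3.43 / 26.98 = 0.1271 mol
Al³⁺ + 3e⁻ → Al, so n(e⁻) = 3 × 0.1271 = 0.3813 mol
Q = 0.3813 × 96500 / 0.607 = 60620 C
I = Q / t = 60620 / 446.4 s = 136 A

136 A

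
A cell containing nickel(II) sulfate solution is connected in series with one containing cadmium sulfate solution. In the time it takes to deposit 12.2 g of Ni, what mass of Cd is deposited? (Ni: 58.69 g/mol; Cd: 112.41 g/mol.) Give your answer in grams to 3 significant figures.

n(Ni) = 12.2 / 58.69 = 0.2079 mol
Ni²⁺ + 2e⁻ → Ni, so n(e⁻) = 2 × 0.2079 = 0.4158 mol
In series, the same 0.4158 mol of electrons flows through the second cell.
Cd²⁺ + 2e⁻ → Cd, so n(Cd) = 0.4158 / 2 = 0.2079 mol
m(Cd) = 0.2079 × 112.41 = 23.4 g

23.4 g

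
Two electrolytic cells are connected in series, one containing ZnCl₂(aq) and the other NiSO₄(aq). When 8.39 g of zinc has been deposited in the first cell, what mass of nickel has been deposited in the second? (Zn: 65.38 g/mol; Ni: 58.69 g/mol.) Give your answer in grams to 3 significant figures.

n(Zn) = 8.39 / 65.38 = 0.1283 mol
Zn²⁺ + 2e⁻ → Zn, so n(e⁻) = 2 × 0.1283 = 0.2566 mol
Since the cells are in series, n(e⁻) in the Ni cell is also 0.2566 mol.
Ni²⁺ + 2e⁻ → Ni, so n(Ni) = 0.2566 / 2 = 0.1283 mol
m(Ni) = 0.1283 × 58.69 = 7.53 g

7.53 g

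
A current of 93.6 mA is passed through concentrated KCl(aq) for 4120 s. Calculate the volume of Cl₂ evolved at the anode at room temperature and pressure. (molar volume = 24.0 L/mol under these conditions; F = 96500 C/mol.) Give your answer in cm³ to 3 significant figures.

Q = It = 0.0936 × 4120 = 385.6 C
n(e⁻) = Q/F = 385.6/96500 = 0.003996 mol
2Cl⁻ → Cl₂ + 2e⁻, so n(Cl₂) = 0.003996 / 2 = 0.001998 mol
V = 0.001998 × 24.0 = 0.04795 L
= 48.0 cm³

48.0 cm³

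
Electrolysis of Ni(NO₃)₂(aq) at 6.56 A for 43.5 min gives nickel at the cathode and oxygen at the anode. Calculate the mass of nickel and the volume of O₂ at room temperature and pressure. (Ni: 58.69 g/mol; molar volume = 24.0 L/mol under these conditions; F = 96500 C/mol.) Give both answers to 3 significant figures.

5.21 g Ni; 1.06 L O₂

Q = 6.56 × 2610 = 17120 C; n(e⁻) = 17120 / 96500 = 0.1774 mol
Cathode: Ni²⁺ + 2e⁻ → Ni → n(Ni) = 0.1774/2 = 0.08870 mol → 5.21 g
Anode: 2H₂O → O₂ + 4H⁺ + 4e⁻ → n(O₂) = 0.1774/4 = 0.04435 mol → 1.06 L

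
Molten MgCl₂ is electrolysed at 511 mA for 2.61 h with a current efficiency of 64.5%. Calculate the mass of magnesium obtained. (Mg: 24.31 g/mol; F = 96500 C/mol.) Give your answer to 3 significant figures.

0.390 g

Q = 0.511 × 9396 = 4801 C
n(e⁻) = 4801 / 96500 = 0.04975 mol
Mg²⁺ + 2e⁻ → Mg, so theoretical m(Mg) = 0.02488 × 24.31 = 0.6048 g
Actual mass = 64.5% × 0.6048 = 0.390 g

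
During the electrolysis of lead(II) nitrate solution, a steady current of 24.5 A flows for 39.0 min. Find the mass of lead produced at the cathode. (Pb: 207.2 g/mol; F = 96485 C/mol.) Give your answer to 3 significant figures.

61.6 g

Q = 24.5 A × 2340 s = 57330 C
Moles of electrons = 57330 / 96485 = 0.5942 mol
Pb²⁺ + 2e⁻ → Pb, so n(Pb) = 0.5942 / 2 = 0.2971 mol
m = 0.2971 × 207.2 = 61.6 g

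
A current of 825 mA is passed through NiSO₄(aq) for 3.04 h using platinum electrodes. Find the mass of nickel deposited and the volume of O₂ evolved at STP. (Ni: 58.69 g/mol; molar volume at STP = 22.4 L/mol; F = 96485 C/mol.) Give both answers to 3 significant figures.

2.75 g Ni; 0.524 L O₂

Q = 0.825 × 10944 = 9029 C; n(e⁻) = 9029 / 96485 = 0.09358 mol
Cathode: Ni²⁺ + 2e⁻ → Ni → n(Ni) = 0.09358/2 = 0.04679 mol → 2.75 g
Anode: 2H₂O → O₂ + 4H⁺ + 4e⁻ → n(O₂) = 0.09358/4 = 0.02340 mol → 0.524 L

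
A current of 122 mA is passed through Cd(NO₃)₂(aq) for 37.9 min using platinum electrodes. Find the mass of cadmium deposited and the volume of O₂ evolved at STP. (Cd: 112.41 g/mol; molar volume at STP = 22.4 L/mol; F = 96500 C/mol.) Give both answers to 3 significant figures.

Q = 0.122 × 2274 = 277.4 C; n(e⁻) = 277.4 / 96500 = 0.002875 mol
Cathode: Cd²⁺ + 2e⁻ → Cd → n(Cd) = 0.002875/2 = 0.001438 mol → 0.162 g
Anode: 2H₂O → O₂ + 4H⁺ + 4e⁻ → n(O₂) = 0.002875/4 = 7.188×10^-4 mol → 0.0161 L

0.162 g Cd; 0.0161 L O₂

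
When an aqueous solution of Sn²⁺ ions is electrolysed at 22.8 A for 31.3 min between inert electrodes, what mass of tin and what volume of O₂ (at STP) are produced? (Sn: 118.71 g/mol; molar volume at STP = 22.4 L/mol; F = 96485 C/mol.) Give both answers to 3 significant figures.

26.3 g Sn; 2.49 L O₂

Q = 22.8 × 1878 = 42820 C; n(e⁻) = 42820 / 96485 = 0.4438 mol
Cathode: Sn²⁺ + 2e⁻ → Sn → n(Sn) = 0.4438/2 = 0.2219 mol → 26.3 g
Anode: 2H₂O → O₂ + 4H⁺ + 4e⁻ → n(O₂) = 0.4438/4 = 0.1110 mol → 2.49 L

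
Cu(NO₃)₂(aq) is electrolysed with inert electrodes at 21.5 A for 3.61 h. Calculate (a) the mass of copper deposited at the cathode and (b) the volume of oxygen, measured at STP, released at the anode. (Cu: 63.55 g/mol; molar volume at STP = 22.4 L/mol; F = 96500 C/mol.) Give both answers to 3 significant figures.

92.0 g Cu; 16.2 L O₂

Q = 21.5 × 12996 = 2.794×10^5 C; n(e⁻) = 2.794×10^5 / 96500 = 2.895 mol
Cathode: Cu²⁺ + 2e⁻ → Cu → n(Cu) = 2.895/2 = 1.448 mol → 92.0 g
Anode: 2H₂O → O₂ + 4H⁺ + 4e⁻ → n(O₂) = 2.895/4 = 0.7238 mol → 16.2 L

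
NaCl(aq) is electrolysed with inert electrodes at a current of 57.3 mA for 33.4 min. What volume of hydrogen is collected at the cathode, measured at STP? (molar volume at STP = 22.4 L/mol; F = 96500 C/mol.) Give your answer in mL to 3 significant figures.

13.3 mL

Charge passed = 0.0573 × 2004 = 114.8 C
n(e⁻) = 114.8 / 96500 = 0.001190 mol
2H⁺ + 2e⁻ → H₂, so n(H₂) = 0.001190 / 2 = 5.950×10^-4 mol
V = 5.950×10^-4 × 22.4 = 0.01333 L
= 13.3 mL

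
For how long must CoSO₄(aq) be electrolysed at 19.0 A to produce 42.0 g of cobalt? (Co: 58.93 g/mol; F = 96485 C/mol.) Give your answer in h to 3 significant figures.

2.01 h

n(Co) = 42.0 / 58.93 = 0.7127 mol
Co²⁺ + 2e⁻ → Co, so n(e⁻) = 2 × 0.7127 = 1.425 mol
Q = 1.425 × 96485 = 1.375×10^5 C
t = Q / I = 1.375×10^5 / 19.0 = 7237 s = 2.01 h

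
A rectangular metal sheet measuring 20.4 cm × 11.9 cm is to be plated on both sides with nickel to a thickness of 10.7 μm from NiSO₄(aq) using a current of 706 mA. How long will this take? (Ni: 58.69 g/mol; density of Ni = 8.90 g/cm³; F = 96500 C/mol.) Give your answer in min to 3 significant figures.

Plated area = 2 × 20.4 × 11.9 = 485.5 cm²
Volume = 485.5 × 10.7×10⁻⁴ cm = 0.5195 cm³
m(Ni) = 0.5195 × 8.90 = 4.624 g
n(Ni) = 4.624 / 58.69 = 0.07879 mol; n(e⁻) = 2 × 0.07879 = 0.1576 mol
Q = 0.1576 × 96500 = 15210 C
t = 15210 / 0.706 = 21540 s = 359 min

359 min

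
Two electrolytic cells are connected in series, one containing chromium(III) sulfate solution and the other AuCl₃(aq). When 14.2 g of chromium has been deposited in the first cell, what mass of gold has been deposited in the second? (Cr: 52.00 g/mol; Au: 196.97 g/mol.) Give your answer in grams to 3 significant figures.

53.8 g

n(Cr) = 14.2 / 52.00 = 0.2731 mol
Cr³⁺ + 3e⁻ → Cr, so n(e⁻) = 3 × 0.2731 = 0.8193 mol
Same current for the same time ⇒ same n(e⁻) = 0.8193 mol in both cells.
Au³⁺ + 3e⁻ → Au, so n(Au) = 0.8193 / 3 = 0.2731 mol
m(Au) = 0.2731 × 196.97 = 53.8 g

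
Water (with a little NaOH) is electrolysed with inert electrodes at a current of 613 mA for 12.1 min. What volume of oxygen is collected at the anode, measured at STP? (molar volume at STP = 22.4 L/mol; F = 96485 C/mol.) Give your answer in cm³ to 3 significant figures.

Charge passed = 0.613 × 726 = 445.0 C
Moles of electrons = 445.0 / 96485 = 0.004612 mol
2H₂O → O₂ + 4H⁺ + 4e⁻, so n(O₂) = 0.004612 / 4 = 0.001153 mol
V = 0.001153 × 22.4 = 0.02583 L
= 25.8 cm³

25.8 cm³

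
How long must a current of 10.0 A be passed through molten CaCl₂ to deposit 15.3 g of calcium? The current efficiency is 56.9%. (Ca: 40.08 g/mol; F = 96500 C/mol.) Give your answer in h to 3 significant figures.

3.60 h

n(Ca) = 15.3 / 40.08 = 0.3817 mol
Ca²⁺ + 2e⁻ → Ca, so n(e⁻) = 2 × 0.3817 = 0.7634 mol
Q = 0.7634 × 96500 / 0.569 = 1.295×10^5 C
t = Q / I = 1.295×10^5 / 10.0 = 12950 s = 3.60 h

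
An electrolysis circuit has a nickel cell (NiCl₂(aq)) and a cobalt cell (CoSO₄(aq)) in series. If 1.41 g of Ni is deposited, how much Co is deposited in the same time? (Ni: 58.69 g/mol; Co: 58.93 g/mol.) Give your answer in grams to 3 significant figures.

1.42 g

n(Ni) = 1.41 / 58.69 = 0.02402 mol
Ni²⁺ + 2e⁻ → Ni, so n(e⁻) = 2 × 0.02402 = 0.04804 mol
Same current for the same time ⇒ same n(e⁻) = 0.04804 mol in both cells.
Co²⁺ + 2e⁻ → Co, so n(Co) = 0.04804 / 2 = 0.02402 mol
m(Co) = 0.02402 × 58.93 = 1.42 g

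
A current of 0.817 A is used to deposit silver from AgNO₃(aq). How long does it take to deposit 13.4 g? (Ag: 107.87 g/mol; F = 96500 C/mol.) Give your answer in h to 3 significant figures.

n(Ag) = 13.4 / 107.87 = 0.1242 mol
Ag⁺ + e⁻ → Ag, so n(e⁻) = 0.1242 mol
Q = 0.1242 × 96500 = 11990 C
t = Q / I = 11990 / 0.817 = 14680 s = 4.08 h

4.08 h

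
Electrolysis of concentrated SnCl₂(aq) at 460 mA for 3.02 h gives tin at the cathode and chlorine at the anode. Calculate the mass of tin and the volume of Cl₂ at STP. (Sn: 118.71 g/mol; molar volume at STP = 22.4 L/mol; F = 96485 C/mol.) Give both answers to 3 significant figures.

3.08 g Sn; 0.581 L Cl₂

Q = 0.460 × 10872 = 5001 C; n(e⁻) = 5001 / 96485 = 0.05183 mol
Cathode: Sn²⁺ + 2e⁻ → Sn → n(Sn) = 0.05183/2 = 0.02592 mol → 3.08 g
Anode: 2Cl⁻ → Cl₂ + 2e⁻ → n(Cl₂) = 0.05183/2 = 0.02592 mol → 0.581 L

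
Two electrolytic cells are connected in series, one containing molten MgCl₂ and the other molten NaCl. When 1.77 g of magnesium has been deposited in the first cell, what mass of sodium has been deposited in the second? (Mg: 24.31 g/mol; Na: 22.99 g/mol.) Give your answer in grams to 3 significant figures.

n(Mg) = 1.77 / 24.31 = 0.07281 mol
Mg²⁺ + 2e⁻ → Mg, so n(e⁻) = 2 × 0.07281 = 0.1456 mol
Same current for the same time ⇒ same n(e⁻) = 0.1456 mol in both cells.
Na⁺ + e⁻ → Na, so n(Na) = 0.1456 mol
m(Na) = 0.1456 × 22.99 = 3.35 g

3.35 g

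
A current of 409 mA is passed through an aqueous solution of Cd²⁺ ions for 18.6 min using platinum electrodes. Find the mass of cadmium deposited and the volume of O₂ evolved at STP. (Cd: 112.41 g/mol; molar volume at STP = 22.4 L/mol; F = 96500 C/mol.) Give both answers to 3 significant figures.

0.266 g Cd; 0.0265 L O₂

Q = 0.409 × 1116 = 456.4 C; n(e⁻) = 456.4 / 96500 = 0.004730 mol
Cathode: Cd²⁺ + 2e⁻ → Cd → n(Cd) = 0.004730/2 = 0.002365 mol → 0.266 g
Anode: 2H₂O → O₂ + 4H⁺ + 4e⁻ → n(O₂) = 0.004730/4 = 0.001183 mol → 0.0265 L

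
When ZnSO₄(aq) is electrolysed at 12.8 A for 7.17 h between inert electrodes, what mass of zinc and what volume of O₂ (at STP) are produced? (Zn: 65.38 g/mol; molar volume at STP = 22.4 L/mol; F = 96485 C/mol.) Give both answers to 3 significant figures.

112 g Zn; 19.2 L O₂

Q = 12.8 × 25812 = 3.304×10^5 C; n(e⁻) = 3.304×10^5 / 96485 = 3.424 mol
Cathode: Zn²⁺ + 2e⁻ → Zn → n(Zn) = 3.424/2 = 1.712 mol → 112 g
Anode: 2H₂O → O₂ + 4H⁺ + 4e⁻ → n(O₂) = 3.424/4 = 0.8560 mol → 19.2 L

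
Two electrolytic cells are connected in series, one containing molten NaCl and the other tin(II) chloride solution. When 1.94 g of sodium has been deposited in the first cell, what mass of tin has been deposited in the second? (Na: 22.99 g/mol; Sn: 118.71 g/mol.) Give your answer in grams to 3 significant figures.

5.01 g

n(Na) = 1.94 / 22.99 = 0.08438 mol
Na⁺ + e⁻ → Na, so n(e⁻) = 0.08438 mol
Since the cells are in series, n(e⁻) in the Sn cell is also 0.08438 mol.
Sn²⁺ + 2e⁻ → Sn, so n(Sn) = 0.08438 / 2 = 0.04219 mol
m(Sn) = 0.04219 × 118.71 = 5.01 g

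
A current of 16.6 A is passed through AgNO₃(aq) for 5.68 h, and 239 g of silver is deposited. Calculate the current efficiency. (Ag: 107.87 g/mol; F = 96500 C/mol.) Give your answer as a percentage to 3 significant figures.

63.0%

Q = 16.6 × 20448 = 3.394×10^5 C
n(e⁻) = 3.394×10^5 / 96500 = 3.517 mol
Ag⁺ + e⁻ → Ag, so theoretical n(Ag) = 3.517 mol → 379.4 g
Efficiency = 239 / 379.4 = 0.6299 = 63.0%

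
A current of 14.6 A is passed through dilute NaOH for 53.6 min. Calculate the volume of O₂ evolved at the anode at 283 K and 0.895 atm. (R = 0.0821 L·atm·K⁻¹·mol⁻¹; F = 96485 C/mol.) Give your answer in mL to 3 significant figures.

Charge passed = 14.6 × 3216 = 46950 C
n(e⁻) = 46950 / 96485 = 0.4866 mol
2H₂O → O₂ + 4H⁺ + 4e⁻, so n(O₂) = 0.4866 / 4 = 0.1217 mol
V = nRT/P = 0.1217 × 0.0821 × 283 / 0.895 = 3.159 L
= 3160 mL

3160 mL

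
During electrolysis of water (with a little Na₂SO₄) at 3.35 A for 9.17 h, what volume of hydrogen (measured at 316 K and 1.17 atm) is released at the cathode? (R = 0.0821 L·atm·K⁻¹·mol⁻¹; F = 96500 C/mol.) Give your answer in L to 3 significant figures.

12.7 L

Charge passed = 3.35 × 33012 = 1.106×10^5 C
n(e⁻) = Q/F = 1.106×10^5/96500 = 1.146 mol
2H⁺ + 2e⁻ → H₂, so n(H₂) = 1.146 / 2 = 0.5730 mol
V = nRT/P = 0.5730 × 0.0821 × 316 / 1.17 = 12.71 L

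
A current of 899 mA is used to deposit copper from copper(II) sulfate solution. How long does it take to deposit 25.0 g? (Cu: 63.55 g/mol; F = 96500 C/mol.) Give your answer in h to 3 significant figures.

n(Cu) = 25.0 / 63.55 = 0.3934 mol
Cu²⁺ + 2e⁻ → Cu, so n(e⁻) = 2 × 0.3934 = 0.7868 mol
Q = 0.7868 × 96500 = 75930 C
t = Q / I = 75930 / 0.899 = 84460 s = 23.5 h

23.5 h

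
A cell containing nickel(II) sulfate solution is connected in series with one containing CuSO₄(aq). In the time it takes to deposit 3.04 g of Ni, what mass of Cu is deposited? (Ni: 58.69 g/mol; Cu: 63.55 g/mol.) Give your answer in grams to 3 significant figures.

n(Ni) = 3.04 / 58.69 = 0.05180 mol
Ni²⁺ + 2e⁻ → Ni, so n(e⁻) = 2 × 0.05180 = 0.1036 mol
The cells are in series, so the same charge (and hence the same n(e⁻) = 0.1036 mol) passes through both.
Cu²⁺ + 2e⁻ → Cu, so n(Cu) = 0.1036 / 2 = 0.05180 mol
m(Cu) = 0.05180 × 63.55 = 3.29 g

3.29 g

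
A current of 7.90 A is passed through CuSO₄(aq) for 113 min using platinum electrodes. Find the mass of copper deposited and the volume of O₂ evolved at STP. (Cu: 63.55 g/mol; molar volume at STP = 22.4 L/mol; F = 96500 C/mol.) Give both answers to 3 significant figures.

Q = 7.90 × 6780 = 53560 C; n(e⁻) = 53560 / 96500 = 0.5550 mol
Cathode: Cu²⁺ + 2e⁻ → Cu → n(Cu) = 0.5550/2 = 0.2775 mol → 17.6 g
Anode: 2H₂O → O₂ + 4H⁺ + 4e⁻ → n(O₂) = 0.5550/4 = 0.1388 mol → 3.11 L

17.6 g Cu; 3.11 L O₂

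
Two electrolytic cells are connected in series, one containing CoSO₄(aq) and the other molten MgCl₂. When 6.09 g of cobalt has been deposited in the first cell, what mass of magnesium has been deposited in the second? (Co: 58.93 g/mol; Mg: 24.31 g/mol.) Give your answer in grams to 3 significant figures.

n(Co) = 6.09 / 58.93 = 0.1033 mol
Co²⁺ + 2e⁻ → Co, so n(e⁻) = 2 × 0.1033 = 0.2066 mol
The cells are in series, so the same charge (and hence the same n(e⁻) = 0.2066 mol) passes through both.
Mg²⁺ + 2e⁻ → Mg, so n(Mg) = 0.2066 / 2 = 0.1033 mol
m(Mg) = 0.1033 × 24.31 = 2.51 g

2.51 g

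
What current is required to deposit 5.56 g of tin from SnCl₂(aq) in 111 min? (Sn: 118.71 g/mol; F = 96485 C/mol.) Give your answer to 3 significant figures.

n(Sn) = 5.56 / 118.71 = 0.04684 mol
Sn²⁺ + 2e⁻ → Sn, so n(e⁻) = 2 × 0.04684 = 0.09368 mol
Q = 0.09368 × 96485 = 9039 C
I = Q / t = 9039 / 6660 s = 1.36 A

1.36 A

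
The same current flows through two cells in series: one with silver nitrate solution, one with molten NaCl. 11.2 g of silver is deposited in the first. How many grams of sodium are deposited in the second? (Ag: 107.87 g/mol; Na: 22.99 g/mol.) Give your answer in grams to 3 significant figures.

2.39 g

n(Ag) = 11.2 / 107.87 = 0.1038 mol
Ag⁺ + e⁻ → Ag, so n(e⁻) = 0.1038 mol
Since the cells are in series, n(e⁻) in the Na cell is also 0.1038 mol.
Na⁺ + e⁻ → Na, so n(Na) = 0.1038 mol
m(Na) = 0.1038 × 22.99 = 2.39 g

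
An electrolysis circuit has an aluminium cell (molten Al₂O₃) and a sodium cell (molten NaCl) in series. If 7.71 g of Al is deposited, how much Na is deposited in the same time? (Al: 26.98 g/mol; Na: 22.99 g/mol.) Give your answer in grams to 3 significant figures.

n(Al) = 7.71 / 26.98 = 0.2858 mol
Al³⁺ + 3e⁻ → Al, so n(e⁻) = 3 × 0.2858 = 0.8574 mol
The cells are in series, so the same charge (and hence the same n(e⁻) = 0.8574 mol) passes through both.
Na⁺ + e⁻ → Na, so n(Na) = 0.8574 mol
m(Na) = 0.8574 × 22.99 = 19.7 g

19.7 g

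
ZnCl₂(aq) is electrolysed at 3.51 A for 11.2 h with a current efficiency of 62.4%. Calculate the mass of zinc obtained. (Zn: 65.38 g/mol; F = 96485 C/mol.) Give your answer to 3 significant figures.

29.9 g

Q = 3.51 × 40320 = 1.415×10^5 C
n(e⁻) = 1.415×10^5 / 96485 = 1.467 mol
Zn²⁺ + 2e⁻ → Zn, so theoretical m(Zn) = 0.7335 × 65.38 = 47.96 g
Actual mass = 62.4% × 47.96 = 29.9 g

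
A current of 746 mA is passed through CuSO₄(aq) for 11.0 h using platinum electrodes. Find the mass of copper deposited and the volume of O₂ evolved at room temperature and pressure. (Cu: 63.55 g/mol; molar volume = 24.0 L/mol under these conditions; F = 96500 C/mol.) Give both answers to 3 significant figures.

9.73 g Cu; 1.84 L O₂

Q = 0.746 × 39600 = 29540 C; n(e⁻) = 29540 / 96500 = 0.3061 mol
Cathode: Cu²⁺ + 2e⁻ → Cu → n(Cu) = 0.3061/2 = 0.1531 mol → 9.73 g
Anode: 2H₂O → O₂ + 4H⁺ + 4e⁻ → n(O₂) = 0.3061/4 = 0.07653 mol → 1.84 L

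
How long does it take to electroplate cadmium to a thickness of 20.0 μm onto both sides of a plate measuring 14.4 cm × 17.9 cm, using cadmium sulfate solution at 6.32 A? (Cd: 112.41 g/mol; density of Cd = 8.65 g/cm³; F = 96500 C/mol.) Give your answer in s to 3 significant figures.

2420 s

Plated area = 2 × 14.4 × 17.9 = 515.5 cm²
Volume = 515.5 × 20.0×10⁻⁴ cm = 1.031 cm³
m(Cd) = 1.031 × 8.65 = 8.918 g
n(Cd) = 8.918 / 112.41 = 0.07933 mol; n(e⁻) = 2 × 0.07933 = 0.1587 mol
Q = 0.1587 × 96500 = 15310 C
t = 15310 / 6.32 = 2422 s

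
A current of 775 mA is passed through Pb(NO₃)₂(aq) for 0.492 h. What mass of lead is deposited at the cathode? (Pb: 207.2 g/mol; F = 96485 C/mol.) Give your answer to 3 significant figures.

Charge passed = 0.775 × 1771.2 = 1373 C
n(e⁻) = 1373 / 96485 = 0.01423 mol
Pb²⁺ + 2e⁻ → Pb, so n(Pb) = 0.01423 / 2 = 0.007115 mol
m = 0.007115 × 207.2 = 1.47 g

1.47 g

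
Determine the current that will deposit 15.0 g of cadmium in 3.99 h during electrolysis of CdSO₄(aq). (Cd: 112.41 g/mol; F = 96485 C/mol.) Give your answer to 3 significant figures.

n(Cd) = 15.0 / 112.41 = 0.1334 mol
Cd²⁺ + 2e⁻ → Cd, so n(e⁻) = 2 × 0.1334 = 0.2668 mol
Q = 0.2668 × 96485 = 25740 C
I = Q / t = 25740 / 14364 s = 1.79 A

1.79 A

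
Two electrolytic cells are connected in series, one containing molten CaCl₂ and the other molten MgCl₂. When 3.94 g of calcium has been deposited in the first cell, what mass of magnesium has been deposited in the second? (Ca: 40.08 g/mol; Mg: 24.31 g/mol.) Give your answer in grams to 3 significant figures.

n(Ca) = 3.94 / 40.08 = 0.09830 mol
Ca²⁺ + 2e⁻ → Ca, so n(e⁻) = 2 × 0.09830 = 0.1966 mol
Since the cells are in series, n(e⁻) in the Mg cell is also 0.1966 mol.
Mg²⁺ + 2e⁻ → Mg, so n(Mg) = 0.1966 / 2 = 0.09830 mol
m(Mg) = 0.09830 × 24.31 = 2.39 g

2.39 g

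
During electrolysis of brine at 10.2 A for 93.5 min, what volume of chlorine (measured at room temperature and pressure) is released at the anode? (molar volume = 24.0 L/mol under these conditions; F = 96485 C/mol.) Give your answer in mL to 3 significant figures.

Charge passed = 10.2 × 5610 = 57220 C
n(e⁻) = Q/F = 57220/96485 = 0.5930 mol
2Cl⁻ → Cl₂ + 2e⁻, so n(Cl₂) = 0.5930 / 2 = 0.2965 mol
V = 0.2965 × 24.0 = 7.116 L
= 7120 mL

7120 mL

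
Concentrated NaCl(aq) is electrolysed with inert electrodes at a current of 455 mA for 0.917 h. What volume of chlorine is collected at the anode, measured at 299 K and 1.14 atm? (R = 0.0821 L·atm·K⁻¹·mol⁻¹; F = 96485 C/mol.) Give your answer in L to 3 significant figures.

Charge passed = 0.455 × 3301.2 = 1502 C
n(e⁻) = 1502 / 96485 = 0.01557 mol
2Cl⁻ → Cl₂ + 2e⁻, so n(Cl₂) = 0.01557 / 2 = 0.007785 mol
V = nRT/P = 0.007785 × 0.0821 × 299 / 1.14 = 0.1676 L

0.168 L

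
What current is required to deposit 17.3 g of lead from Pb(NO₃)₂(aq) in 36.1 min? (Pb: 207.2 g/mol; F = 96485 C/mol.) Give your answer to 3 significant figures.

7.44 A

n(Pb) = 17.3 / 207.2 = 0.08349 mol
Pb²⁺ + 2e⁻ → Pb, so n(e⁻) = 2 × 0.08349 = 0.1670 mol
Q = 0.1670 × 96485 = 16110 C
I = Q / t = 16110 / 2166 s = 7.44 A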